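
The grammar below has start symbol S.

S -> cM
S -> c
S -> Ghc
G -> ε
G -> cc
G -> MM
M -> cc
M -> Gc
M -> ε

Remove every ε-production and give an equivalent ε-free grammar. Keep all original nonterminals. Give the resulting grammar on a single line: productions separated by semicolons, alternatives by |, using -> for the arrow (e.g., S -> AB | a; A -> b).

S -> c | cM | hc | Ghc; G -> M | MM | cc; M -> c | Gc | cc

Nullable set: {G, M}.
S -> Ghc: G nullable, giving Ghc | hc.
S -> cM: M nullable, giving c | cM.
Drop G -> ε.
G -> MM: M, M nullable, giving M | MM.
Drop M -> ε.
M -> Gc: G nullable, giving Gc | c.
Unchanged (no nullable symbols): S -> c; G -> cc; M -> cc.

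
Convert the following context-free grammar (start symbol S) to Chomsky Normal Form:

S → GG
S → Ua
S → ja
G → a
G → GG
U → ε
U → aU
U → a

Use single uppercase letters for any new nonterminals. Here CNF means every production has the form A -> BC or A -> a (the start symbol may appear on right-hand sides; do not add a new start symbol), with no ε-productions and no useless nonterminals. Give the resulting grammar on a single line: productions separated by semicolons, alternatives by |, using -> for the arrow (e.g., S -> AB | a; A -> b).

Nullable: {U}; after ε-elimination: S -> a | GG | Ua | ja; G -> a | GG; U -> a | aU.
No unit productions to eliminate.
TERM: introduce A -> a, B -> j and substitute in every rule of length ≥2.

S -> a | BA | GG | UA; A -> a; B -> j; G -> a | GG; U -> a | AU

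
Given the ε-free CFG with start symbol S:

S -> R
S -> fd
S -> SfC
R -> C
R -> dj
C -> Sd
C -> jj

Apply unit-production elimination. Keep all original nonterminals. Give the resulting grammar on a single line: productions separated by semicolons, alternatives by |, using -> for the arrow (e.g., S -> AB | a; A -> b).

Unit productions: R->C, S->R.
Unit pairs (A ⇒* B via units): (R,C), (S,C), (S,R).
S: inherits non-unit rules of {C, R, S} → Sd | SfC | dj | fd | jj.
C: inherits non-unit rules of {C} → Sd | jj.
R: inherits non-unit rules of {C, R} → Sd | dj | jj.

S -> Sd | dj | fd | jj | SfC; C -> Sd | jj; R -> Sd | dj | jj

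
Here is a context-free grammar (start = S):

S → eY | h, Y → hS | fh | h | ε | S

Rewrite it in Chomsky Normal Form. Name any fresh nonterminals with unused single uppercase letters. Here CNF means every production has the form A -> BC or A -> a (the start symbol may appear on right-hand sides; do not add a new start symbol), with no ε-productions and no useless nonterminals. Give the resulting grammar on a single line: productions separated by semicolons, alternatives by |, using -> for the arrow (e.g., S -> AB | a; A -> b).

S -> e | h | AY; A -> e; B -> f; C -> h; Y -> e | h | AY | BC | CS

Nullable: {Y}; after ε-elimination: S -> e | h | eY; Y -> S | h | fh | hS.
After unit-elimination: S -> e | h | eY; Y -> e | h | eY | fh | hS.
TERM: introduce A -> e, B -> f, C -> h and substitute in every rule of length ≥2.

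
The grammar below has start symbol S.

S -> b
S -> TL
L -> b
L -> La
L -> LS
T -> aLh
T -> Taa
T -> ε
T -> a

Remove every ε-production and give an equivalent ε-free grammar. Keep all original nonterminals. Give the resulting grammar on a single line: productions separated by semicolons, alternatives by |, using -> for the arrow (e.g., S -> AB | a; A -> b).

Nullable set: {T}.
S -> TL: T nullable, giving L | TL.
Drop T -> ε.
T -> Taa: T nullable, giving Taa | aa.
Unchanged (no nullable symbols): S -> b; L -> LS; L -> La; L -> b; T -> a; T -> aLh.

S -> L | b | TL; L -> b | LS | La; T -> a | aa | Taa | aLh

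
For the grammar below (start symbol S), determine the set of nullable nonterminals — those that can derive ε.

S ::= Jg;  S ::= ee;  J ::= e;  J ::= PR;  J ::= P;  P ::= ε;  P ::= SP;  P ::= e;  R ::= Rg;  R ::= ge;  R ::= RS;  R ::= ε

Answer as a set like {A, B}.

Directly nullable (have an ε-rule): {P, R}.
J is nullable via J -> P (every symbol on the right is already known nullable).
Not nullable: S — each has a terminal in every rule's right-hand side or depends on a non-nullable symbol.

{J, P, R}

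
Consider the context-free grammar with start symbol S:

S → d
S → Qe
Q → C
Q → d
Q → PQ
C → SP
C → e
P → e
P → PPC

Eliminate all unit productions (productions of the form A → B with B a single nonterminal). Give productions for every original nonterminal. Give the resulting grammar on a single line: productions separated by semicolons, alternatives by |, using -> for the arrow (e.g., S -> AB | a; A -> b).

Unit productions: Q->C.
Unit pairs (A ⇒* B via units): (Q,C).
S: inherits non-unit rules of {S} → Qe | d.
C: inherits non-unit rules of {C} → SP | e.
P: inherits non-unit rules of {P} → PPC | e.
Q: inherits non-unit rules of {C, Q} → PQ | SP | d | e.

S -> d | Qe; C -> e | SP; P -> e | PPC; Q -> d | e | PQ | SP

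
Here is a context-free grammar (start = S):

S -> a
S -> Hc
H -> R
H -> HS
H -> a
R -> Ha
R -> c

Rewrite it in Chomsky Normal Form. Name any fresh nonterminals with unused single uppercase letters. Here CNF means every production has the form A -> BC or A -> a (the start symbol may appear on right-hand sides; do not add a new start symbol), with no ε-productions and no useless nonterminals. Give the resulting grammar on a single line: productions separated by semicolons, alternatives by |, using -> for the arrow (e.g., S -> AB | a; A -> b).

No ε-productions.
After unit-elimination: S -> a | Hc; H -> a | c | HS | Ha; R -> c | Ha.
TERM: introduce A -> a, B -> c and substitute in every rule of length ≥2.
Drop unreachable/unproductive: R.

S -> a | HB; A -> a; B -> c; H -> a | c | HA | HS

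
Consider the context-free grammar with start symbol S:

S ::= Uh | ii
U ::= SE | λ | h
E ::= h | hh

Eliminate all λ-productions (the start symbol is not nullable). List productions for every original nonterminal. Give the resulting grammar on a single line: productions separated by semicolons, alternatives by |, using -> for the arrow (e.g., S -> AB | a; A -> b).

Nullable set: {U}.
S -> Uh: U nullable, giving Uh | h.
Drop U -> λ.
Unchanged (no nullable symbols): S -> ii; E -> h; E -> hh; U -> SE; U -> h.

S -> h | Uh | ii; E -> h | hh; U -> h | SE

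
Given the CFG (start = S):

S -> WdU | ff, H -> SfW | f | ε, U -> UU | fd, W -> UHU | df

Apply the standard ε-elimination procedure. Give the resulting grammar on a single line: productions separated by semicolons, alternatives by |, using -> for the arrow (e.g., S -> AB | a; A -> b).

S -> ff | WdU; H -> f | SfW; U -> UU | fd; W -> UU | df | UHU

Nullable set: {H}.
Drop H -> ε.
W -> UHU: H nullable, giving UHU | UU.
Unchanged (no nullable symbols): S -> WdU; S -> ff; H -> SfW; H -> f; U -> UU; U -> fd; W -> df.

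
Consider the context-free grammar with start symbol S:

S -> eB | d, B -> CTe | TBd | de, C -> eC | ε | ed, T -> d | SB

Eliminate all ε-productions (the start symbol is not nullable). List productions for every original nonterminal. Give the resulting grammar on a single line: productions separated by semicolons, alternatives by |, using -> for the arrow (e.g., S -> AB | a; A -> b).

S -> d | eB; B -> Te | de | CTe | TBd; C -> e | eC | ed; T -> d | SB

Nullable set: {C}.
B -> CTe: C nullable, giving CTe | Te.
Drop C -> ε.
C -> eC: C nullable, giving e | eC.
Unchanged (no nullable symbols): S -> d; S -> eB; B -> TBd; B -> de; C -> ed; T -> SB; T -> d.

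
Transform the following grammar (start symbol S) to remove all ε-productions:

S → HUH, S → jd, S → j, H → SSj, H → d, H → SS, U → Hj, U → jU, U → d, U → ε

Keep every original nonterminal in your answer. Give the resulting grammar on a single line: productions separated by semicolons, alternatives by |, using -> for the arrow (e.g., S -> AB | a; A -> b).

Nullable set: {U}.
S -> HUH: U nullable, giving HH | HUH.
Drop U -> ε.
U -> jU: U nullable, giving j | jU.
Unchanged (no nullable symbols): S -> j; S -> jd; H -> SS; H -> SSj; H -> d; U -> Hj; U -> d.

S -> j | HH | jd | HUH; H -> d | SS | SSj; U -> d | j | Hj | jU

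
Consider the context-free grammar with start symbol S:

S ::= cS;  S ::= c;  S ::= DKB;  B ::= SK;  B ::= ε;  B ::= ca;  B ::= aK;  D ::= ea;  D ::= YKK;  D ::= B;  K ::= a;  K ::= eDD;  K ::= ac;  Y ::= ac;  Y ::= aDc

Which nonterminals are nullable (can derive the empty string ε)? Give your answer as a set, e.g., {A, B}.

Directly nullable (have an ε-rule): {B}.
D is nullable via D -> B (every symbol on the right is already known nullable).
Not nullable: K, S, Y — each has a terminal in every rule's right-hand side or depends on a non-nullable symbol.

{B, D}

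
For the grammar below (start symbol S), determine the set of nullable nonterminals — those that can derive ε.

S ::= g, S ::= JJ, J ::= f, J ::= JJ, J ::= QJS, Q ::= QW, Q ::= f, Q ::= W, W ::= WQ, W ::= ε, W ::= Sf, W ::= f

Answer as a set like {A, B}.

{Q, W}

Directly nullable (have an ε-rule): {W}.
Q is nullable via Q -> W (every symbol on the right is already known nullable).
Not nullable: J, S — each has a terminal in every rule's right-hand side or depends on a non-nullable symbol.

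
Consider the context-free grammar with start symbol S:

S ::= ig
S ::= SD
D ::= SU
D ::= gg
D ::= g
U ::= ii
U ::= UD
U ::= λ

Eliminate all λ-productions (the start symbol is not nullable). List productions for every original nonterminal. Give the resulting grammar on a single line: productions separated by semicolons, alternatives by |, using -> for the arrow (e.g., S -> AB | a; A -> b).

Nullable set: {U}.
D -> SU: U nullable, giving S | SU.
Drop U -> λ.
U -> UD: U nullable, giving D | UD.
Unchanged (no nullable symbols): S -> SD; S -> ig; D -> g; D -> gg; U -> ii.

S -> SD | ig; D -> S | g | SU | gg; U -> D | UD | ii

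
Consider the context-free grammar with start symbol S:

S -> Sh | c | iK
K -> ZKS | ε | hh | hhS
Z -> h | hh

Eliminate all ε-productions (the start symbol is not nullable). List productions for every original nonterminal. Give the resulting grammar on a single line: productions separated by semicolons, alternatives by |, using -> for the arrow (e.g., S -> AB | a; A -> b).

S -> c | i | Sh | iK; K -> ZS | hh | ZKS | hhS; Z -> h | hh

Nullable set: {K}.
S -> iK: K nullable, giving i | iK.
Drop K -> ε.
K -> ZKS: K nullable, giving ZKS | ZS.
Unchanged (no nullable symbols): S -> Sh; S -> c; K -> hh; K -> hhS; Z -> h; Z -> hh.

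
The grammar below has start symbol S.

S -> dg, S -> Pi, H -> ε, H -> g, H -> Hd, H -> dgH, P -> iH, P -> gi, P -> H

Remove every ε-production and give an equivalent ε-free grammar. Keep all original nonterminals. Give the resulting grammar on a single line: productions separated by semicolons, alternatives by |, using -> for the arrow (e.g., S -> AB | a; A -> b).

S -> i | Pi | dg; H -> d | g | Hd | dg | dgH; P -> H | i | gi | iH

Nullable set: {H, P}.
S -> Pi: P nullable, giving Pi | i.
Drop H -> ε.
H -> Hd: H nullable, giving Hd | d.
H -> dgH: H nullable, giving dg | dgH.
P -> H: H nullable, giving H.
P -> iH: H nullable, giving i | iH.
Unchanged (no nullable symbols): S -> dg; H -> g; P -> gi.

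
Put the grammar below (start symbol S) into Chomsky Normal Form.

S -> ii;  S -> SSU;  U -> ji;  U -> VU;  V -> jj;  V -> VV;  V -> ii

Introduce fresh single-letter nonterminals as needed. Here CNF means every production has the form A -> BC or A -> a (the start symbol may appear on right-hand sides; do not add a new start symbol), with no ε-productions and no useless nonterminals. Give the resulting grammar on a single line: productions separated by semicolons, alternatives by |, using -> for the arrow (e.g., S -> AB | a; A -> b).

No ε-productions.
No unit productions to eliminate.
TERM: introduce A -> i, B -> j and substitute in every rule of length ≥2.
BIN: S -> SSU becomes S -> SC, C -> SU.

S -> AA | SC; A -> i; B -> j; C -> SU; U -> BA | VU; V -> AA | BB | VV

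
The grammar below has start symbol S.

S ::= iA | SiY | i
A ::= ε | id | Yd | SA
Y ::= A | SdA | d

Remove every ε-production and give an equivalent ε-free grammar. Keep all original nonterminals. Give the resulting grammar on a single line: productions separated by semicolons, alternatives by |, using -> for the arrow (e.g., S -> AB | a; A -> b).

Nullable set: {A, Y}.
S -> SiY: Y nullable, giving Si | SiY.
S -> iA: A nullable, giving i | iA.
Drop A -> ε.
A -> SA: A nullable, giving S | SA.
A -> Yd: Y nullable, giving Yd | d.
Y -> A: A nullable, giving A.
Y -> SdA: A nullable, giving Sd | SdA.
Unchanged (no nullable symbols): S -> i; A -> id; Y -> d.

S -> i | Si | iA | SiY; A -> S | d | SA | Yd | id; Y -> A | d | Sd | SdA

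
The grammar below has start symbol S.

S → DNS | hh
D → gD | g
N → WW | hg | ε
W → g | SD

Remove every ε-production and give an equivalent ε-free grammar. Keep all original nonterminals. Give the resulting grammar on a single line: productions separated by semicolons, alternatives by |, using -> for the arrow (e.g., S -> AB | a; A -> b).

Nullable set: {N}.
S -> DNS: N nullable, giving DNS | DS.
Drop N -> ε.
Unchanged (no nullable symbols): S -> hh; D -> g; D -> gD; N -> WW; N -> hg; W -> SD; W -> g.

S -> DS | hh | DNS; D -> g | gD; N -> WW | hg; W -> g | SD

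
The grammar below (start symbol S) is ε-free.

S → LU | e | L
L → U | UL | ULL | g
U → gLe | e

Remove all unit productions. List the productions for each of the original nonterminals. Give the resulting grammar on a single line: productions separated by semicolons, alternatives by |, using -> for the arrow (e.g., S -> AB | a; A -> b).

Unit productions: L->U, S->L.
Unit pairs (A ⇒* B via units): (L,U), (S,L), (S,U).
S: inherits non-unit rules of {L, S, U} → LU | UL | ULL | e | g | gLe.
L: inherits non-unit rules of {L, U} → UL | ULL | e | g | gLe.
U: inherits non-unit rules of {U} → e | gLe.

S -> e | g | LU | UL | ULL | gLe; L -> e | g | UL | ULL | gLe; U -> e | gLe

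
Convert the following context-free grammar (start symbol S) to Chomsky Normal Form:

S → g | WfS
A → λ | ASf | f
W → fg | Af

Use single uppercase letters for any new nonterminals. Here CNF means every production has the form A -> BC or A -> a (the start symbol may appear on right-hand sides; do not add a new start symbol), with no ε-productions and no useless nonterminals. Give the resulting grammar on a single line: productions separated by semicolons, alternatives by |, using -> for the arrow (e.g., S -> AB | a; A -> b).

S -> g | WE; A -> f | AD | SB; B -> f; C -> g; D -> SB; E -> BS; W -> f | AB | BC

Nullable: {A}; after ε-elimination: S -> g | WfS; A -> f | Sf | ASf; W -> f | Af | fg.
No unit productions to eliminate.
TERM: introduce B -> f, C -> g and substitute in every rule of length ≥2.
BIN: A -> ASB becomes A -> AD, D -> SB; S -> WBS becomes S -> WE, E -> BS.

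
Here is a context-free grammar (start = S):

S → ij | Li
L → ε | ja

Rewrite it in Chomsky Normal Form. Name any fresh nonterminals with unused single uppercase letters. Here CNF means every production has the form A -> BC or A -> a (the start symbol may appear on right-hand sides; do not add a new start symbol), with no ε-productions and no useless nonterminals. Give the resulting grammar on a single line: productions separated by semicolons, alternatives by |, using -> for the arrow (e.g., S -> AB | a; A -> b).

Nullable: {L}; after ε-elimination: S -> i | Li | ij; L -> ja.
No unit productions to eliminate.
TERM: introduce B -> a, C -> i, A -> j and substitute in every rule of length ≥2.

S -> i | CA | LC; A -> j; B -> a; C -> i; L -> AB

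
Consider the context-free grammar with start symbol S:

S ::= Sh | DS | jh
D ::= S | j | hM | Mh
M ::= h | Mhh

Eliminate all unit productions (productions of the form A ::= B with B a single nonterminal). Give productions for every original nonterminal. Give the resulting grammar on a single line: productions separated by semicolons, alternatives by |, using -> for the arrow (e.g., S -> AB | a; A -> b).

S -> DS | Sh | jh; D -> j | DS | Mh | Sh | hM | jh; M -> h | Mhh

Unit productions: D->S.
Unit pairs (A ⇒* B via units): (D,S).
S: inherits non-unit rules of {S} → DS | Sh | jh.
D: inherits non-unit rules of {D, S} → DS | Mh | Sh | hM | j | jh.
M: inherits non-unit rules of {M} → Mhh | h.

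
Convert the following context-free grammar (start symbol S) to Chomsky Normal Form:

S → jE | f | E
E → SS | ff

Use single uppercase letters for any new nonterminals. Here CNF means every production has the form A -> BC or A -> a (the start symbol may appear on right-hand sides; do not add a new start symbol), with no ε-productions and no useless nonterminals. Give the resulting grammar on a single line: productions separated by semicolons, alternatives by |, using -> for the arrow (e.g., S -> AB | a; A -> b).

No ε-productions.
After unit-elimination: S -> f | SS | ff | jE; E -> SS | ff.
TERM: introduce A -> f, B -> j and substitute in every rule of length ≥2.

S -> f | AA | BE | SS; A -> f; B -> j; E -> AA | SS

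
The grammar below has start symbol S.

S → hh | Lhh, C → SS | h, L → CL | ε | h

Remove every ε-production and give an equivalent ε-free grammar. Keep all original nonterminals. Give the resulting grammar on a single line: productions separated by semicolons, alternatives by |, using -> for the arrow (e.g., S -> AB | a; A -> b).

Nullable set: {L}.
S -> Lhh: L nullable, giving Lhh | hh.
Drop L -> ε.
L -> CL: L nullable, giving C | CL.
Unchanged (no nullable symbols): S -> hh; C -> SS; C -> h; L -> h.

S -> hh | Lhh; C -> h | SS; L -> C | h | CL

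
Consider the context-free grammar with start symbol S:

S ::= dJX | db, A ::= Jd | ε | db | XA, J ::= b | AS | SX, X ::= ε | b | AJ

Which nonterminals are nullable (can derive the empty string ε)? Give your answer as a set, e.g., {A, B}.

Directly nullable (have an ε-rule): {A, X}.
Not nullable: J, S — each has a terminal in every rule's right-hand side or depends on a non-nullable symbol.

{A, X}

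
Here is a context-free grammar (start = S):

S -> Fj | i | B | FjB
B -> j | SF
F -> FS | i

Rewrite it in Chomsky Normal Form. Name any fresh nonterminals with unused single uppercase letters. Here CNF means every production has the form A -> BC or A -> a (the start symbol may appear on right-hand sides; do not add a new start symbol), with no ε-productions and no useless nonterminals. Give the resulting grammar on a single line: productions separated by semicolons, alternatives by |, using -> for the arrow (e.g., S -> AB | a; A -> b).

No ε-productions.
After unit-elimination: S -> i | j | Fj | SF | FjB; B -> j | SF; F -> i | FS.
TERM: introduce A -> j and substitute in every rule of length ≥2.
BIN: S -> FAB becomes S -> FC, C -> AB.

S -> i | j | FA | FC | SF; A -> j; B -> j | SF; C -> AB; F -> i | FS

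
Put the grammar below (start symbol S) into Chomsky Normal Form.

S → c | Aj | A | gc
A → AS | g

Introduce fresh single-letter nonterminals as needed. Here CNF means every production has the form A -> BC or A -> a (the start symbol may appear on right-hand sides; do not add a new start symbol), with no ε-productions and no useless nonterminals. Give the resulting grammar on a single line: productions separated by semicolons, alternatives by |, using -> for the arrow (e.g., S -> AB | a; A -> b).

No ε-productions.
After unit-elimination: S -> c | g | AS | Aj | gc; A -> g | AS.
TERM: introduce D -> c, C -> g, B -> j and substitute in every rule of length ≥2.

S -> c | g | AB | AS | CD; A -> g | AS; B -> j; C -> g; D -> c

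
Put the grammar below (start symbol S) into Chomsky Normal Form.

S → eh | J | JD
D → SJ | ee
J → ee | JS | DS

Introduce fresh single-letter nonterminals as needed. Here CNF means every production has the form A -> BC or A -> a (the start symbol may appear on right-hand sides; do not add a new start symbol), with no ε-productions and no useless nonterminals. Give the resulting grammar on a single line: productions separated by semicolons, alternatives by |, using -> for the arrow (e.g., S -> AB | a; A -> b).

S -> AA | AB | DS | JD | JS; A -> e; B -> h; D -> AA | SJ; J -> AA | DS | JS

No ε-productions.
After unit-elimination: S -> DS | JD | JS | ee | eh; D -> SJ | ee; J -> DS | JS | ee.
TERM: introduce A -> e, B -> h and substitute in every rule of length ≥2.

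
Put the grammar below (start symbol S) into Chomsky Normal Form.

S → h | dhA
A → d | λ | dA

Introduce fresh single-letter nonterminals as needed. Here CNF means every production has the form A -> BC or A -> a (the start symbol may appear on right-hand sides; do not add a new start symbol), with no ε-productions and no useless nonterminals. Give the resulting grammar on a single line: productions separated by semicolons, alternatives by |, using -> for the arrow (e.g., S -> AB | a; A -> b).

Nullable: {A}; after ε-elimination: S -> h | dh | dhA; A -> d | dA.
No unit productions to eliminate.
TERM: introduce B -> d, C -> h and substitute in every rule of length ≥2.
BIN: S -> BCA becomes S -> BD, D -> CA.

S -> h | BC | BD; A -> d | BA; B -> d; C -> h; D -> CA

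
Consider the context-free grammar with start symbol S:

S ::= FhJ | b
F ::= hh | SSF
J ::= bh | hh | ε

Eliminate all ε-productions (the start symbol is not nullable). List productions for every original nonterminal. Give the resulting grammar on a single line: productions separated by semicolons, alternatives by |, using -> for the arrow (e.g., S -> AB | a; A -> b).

S -> b | Fh | FhJ; F -> hh | SSF; J -> bh | hh

Nullable set: {J}.
S -> FhJ: J nullable, giving Fh | FhJ.
Drop J -> ε.
Unchanged (no nullable symbols): S -> b; F -> SSF; F -> hh; J -> bh; J -> hh.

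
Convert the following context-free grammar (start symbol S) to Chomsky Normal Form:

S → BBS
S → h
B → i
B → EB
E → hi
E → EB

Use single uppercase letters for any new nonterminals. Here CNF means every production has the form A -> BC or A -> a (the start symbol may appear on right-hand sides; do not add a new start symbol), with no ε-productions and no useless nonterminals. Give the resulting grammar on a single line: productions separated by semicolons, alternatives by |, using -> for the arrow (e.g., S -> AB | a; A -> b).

No ε-productions.
No unit productions to eliminate.
TERM: introduce A -> h, C -> i and substitute in every rule of length ≥2.
BIN: S -> BBS becomes S -> BD, D -> BS.

S -> h | BD; A -> h; B -> i | EB; C -> i; D -> BS; E -> AC | EB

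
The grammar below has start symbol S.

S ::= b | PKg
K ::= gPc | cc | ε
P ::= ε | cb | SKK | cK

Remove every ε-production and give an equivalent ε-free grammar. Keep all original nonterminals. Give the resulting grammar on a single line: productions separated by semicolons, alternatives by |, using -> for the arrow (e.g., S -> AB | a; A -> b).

Nullable set: {K, P}.
S -> PKg: P, K nullable, giving Kg | PKg | Pg | g.
Drop K -> ε.
K -> gPc: P nullable, giving gPc | gc.
Drop P -> ε.
P -> SKK: K, K nullable, giving S | SK | SKK.
P -> cK: K nullable, giving c | cK.
Unchanged (no nullable symbols): S -> b; K -> cc; P -> cb.

S -> b | g | Kg | Pg | PKg; K -> cc | gc | gPc; P -> S | c | SK | cK | cb | SKK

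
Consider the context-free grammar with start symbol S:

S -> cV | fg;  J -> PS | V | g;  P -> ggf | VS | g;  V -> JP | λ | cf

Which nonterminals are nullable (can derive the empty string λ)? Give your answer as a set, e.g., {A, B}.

{J, V}

Directly nullable (have an ε-rule): {V}.
J is nullable via J -> V (every symbol on the right is already known nullable).
Not nullable: P, S — each has a terminal in every rule's right-hand side or depends on a non-nullable symbol.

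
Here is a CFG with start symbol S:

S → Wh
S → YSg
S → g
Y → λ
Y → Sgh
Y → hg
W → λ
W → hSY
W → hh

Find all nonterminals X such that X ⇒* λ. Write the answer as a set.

Directly nullable (have an ε-rule): {W, Y}.
Not nullable: S — each has a terminal in every rule's right-hand side or depends on a non-nullable symbol.

{W, Y}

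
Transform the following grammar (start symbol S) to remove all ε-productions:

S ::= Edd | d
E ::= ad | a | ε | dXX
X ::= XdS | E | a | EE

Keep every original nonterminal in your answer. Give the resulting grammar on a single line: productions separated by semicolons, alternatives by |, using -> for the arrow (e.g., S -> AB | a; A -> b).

S -> d | dd | Edd; E -> a | d | ad | dX | dXX; X -> E | a | EE | dS | XdS

Nullable set: {E, X}.
S -> Edd: E nullable, giving Edd | dd.
Drop E -> ε.
E -> dXX: X, X nullable, giving d | dX | dXX.
X -> E: E nullable, giving E.
X -> EE: E, E nullable, giving E | EE.
X -> XdS: X nullable, giving XdS | dS.
Unchanged (no nullable symbols): S -> d; E -> a; E -> ad; X -> a.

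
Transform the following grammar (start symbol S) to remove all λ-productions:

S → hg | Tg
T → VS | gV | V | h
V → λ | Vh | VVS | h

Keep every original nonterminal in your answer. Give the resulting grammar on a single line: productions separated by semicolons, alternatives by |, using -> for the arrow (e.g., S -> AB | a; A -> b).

Nullable set: {T, V}.
S -> Tg: T nullable, giving Tg | g.
T -> V: V nullable, giving V.
T -> VS: V nullable, giving S | VS.
T -> gV: V nullable, giving g | gV.
Drop V -> λ.
V -> VVS: V, V nullable, giving S | VS | VVS.
V -> Vh: V nullable, giving Vh | h.
Unchanged (no nullable symbols): S -> hg; T -> h; V -> h.

S -> g | Tg | hg; T -> S | V | g | h | VS | gV; V -> S | h | VS | Vh | VVS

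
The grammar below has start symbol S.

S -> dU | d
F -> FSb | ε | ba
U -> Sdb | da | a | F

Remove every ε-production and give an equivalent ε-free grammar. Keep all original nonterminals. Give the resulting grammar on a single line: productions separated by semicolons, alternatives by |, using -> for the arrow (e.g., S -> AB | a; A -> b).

Nullable set: {F, U}.
S -> dU: U nullable, giving d | dU.
Drop F -> ε.
F -> FSb: F nullable, giving FSb | Sb.
U -> F: F nullable, giving F.
Unchanged (no nullable symbols): S -> d; F -> ba; U -> Sdb; U -> a; U -> da.

S -> d | dU; F -> Sb | ba | FSb; U -> F | a | da | Sdb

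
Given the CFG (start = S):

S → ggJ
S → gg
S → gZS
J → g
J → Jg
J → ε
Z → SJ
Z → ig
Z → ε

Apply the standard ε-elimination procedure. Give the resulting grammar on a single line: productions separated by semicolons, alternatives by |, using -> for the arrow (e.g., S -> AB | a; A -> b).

Nullable set: {J, Z}.
S -> gZS: Z nullable, giving gS | gZS.
S -> ggJ: J nullable, giving gg | ggJ.
Drop J -> ε.
J -> Jg: J nullable, giving Jg | g.
Drop Z -> ε.
Z -> SJ: J nullable, giving S | SJ.
Unchanged (no nullable symbols): S -> gg; J -> g; Z -> ig.

S -> gS | gg | gZS | ggJ; J -> g | Jg; Z -> S | SJ | ig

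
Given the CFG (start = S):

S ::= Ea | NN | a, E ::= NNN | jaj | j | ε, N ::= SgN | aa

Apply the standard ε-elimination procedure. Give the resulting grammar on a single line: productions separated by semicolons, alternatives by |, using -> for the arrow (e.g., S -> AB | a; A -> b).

Nullable set: {E}.
S -> Ea: E nullable, giving Ea | a.
Drop E -> ε.
Unchanged (no nullable symbols): S -> NN; S -> a; E -> NNN; E -> j; E -> jaj; N -> SgN; N -> aa.

S -> a | Ea | NN; E -> j | NNN | jaj; N -> aa | SgN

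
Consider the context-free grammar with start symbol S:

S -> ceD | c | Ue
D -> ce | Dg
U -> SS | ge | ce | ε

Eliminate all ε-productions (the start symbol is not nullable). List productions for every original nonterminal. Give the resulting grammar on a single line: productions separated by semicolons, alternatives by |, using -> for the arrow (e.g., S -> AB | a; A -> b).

Nullable set: {U}.
S -> Ue: U nullable, giving Ue | e.
Drop U -> ε.
Unchanged (no nullable symbols): S -> c; S -> ceD; D -> Dg; D -> ce; U -> SS; U -> ce; U -> ge.

S -> c | e | Ue | ceD; D -> Dg | ce; U -> SS | ce | ge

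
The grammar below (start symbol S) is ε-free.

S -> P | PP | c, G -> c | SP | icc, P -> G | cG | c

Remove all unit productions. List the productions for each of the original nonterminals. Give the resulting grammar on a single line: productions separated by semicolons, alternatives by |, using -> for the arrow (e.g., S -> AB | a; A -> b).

Unit productions: P->G, S->P.
Unit pairs (A ⇒* B via units): (P,G), (S,G), (S,P).
S: inherits non-unit rules of {G, P, S} → PP | SP | c | cG | icc.
G: inherits non-unit rules of {G} → SP | c | icc.
P: inherits non-unit rules of {G, P} → SP | c | cG | icc.

S -> c | PP | SP | cG | icc; G -> c | SP | icc; P -> c | SP | cG | icc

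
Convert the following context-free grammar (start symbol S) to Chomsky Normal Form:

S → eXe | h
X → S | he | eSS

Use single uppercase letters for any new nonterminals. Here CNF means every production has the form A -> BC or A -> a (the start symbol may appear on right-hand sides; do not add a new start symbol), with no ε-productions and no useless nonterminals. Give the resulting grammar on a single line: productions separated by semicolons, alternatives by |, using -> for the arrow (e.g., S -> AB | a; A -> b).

No ε-productions.
After unit-elimination: S -> h | eXe; X -> h | he | eSS | eXe.
TERM: introduce A -> e, B -> h and substitute in every rule of length ≥2.
BIN: S -> AXA becomes S -> AC, C -> XA; X -> ASS becomes X -> AD, D -> SS; X -> AXA becomes X -> AE, E -> XA.

S -> h | AC; A -> e; B -> h; C -> XA; D -> SS; E -> XA; X -> h | AD | AE | BA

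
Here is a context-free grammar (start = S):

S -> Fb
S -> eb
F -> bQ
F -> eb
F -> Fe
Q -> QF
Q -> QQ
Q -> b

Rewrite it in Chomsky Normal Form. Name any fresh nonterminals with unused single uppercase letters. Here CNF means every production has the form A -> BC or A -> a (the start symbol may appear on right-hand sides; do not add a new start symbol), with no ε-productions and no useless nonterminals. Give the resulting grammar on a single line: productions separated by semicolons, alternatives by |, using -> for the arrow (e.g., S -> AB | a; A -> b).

S -> AB | FB; A -> e; B -> b; F -> AB | BQ | FA; Q -> b | QF | QQ

No ε-productions.
No unit productions to eliminate.
TERM: introduce B -> b, A -> e and substitute in every rule of length ≥2.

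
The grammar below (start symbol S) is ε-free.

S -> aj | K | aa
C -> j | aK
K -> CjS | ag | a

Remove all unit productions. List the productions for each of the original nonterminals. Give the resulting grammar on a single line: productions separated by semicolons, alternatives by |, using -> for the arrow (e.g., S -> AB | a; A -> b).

S -> a | aa | ag | aj | CjS; C -> j | aK; K -> a | ag | CjS

Unit productions: S->K.
Unit pairs (A ⇒* B via units): (S,K).
S: inherits non-unit rules of {K, S} → CjS | a | aa | ag | aj.
C: inherits non-unit rules of {C} → aK | j.
K: inherits non-unit rules of {K} → CjS | a | ag.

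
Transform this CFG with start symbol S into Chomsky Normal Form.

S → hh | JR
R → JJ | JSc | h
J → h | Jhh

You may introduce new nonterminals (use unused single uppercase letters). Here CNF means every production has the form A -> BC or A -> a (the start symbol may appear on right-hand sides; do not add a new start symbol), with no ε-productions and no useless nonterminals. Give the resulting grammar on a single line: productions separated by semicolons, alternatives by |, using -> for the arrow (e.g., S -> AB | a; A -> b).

S -> AA | JR; A -> h; B -> c; C -> AA; D -> SB; J -> h | JC; R -> h | JD | JJ

No ε-productions.
No unit productions to eliminate.
TERM: introduce B -> c, A -> h and substitute in every rule of length ≥2.
BIN: J -> JAA becomes J -> JC, C -> AA; R -> JSB becomes R -> JD, D -> SB.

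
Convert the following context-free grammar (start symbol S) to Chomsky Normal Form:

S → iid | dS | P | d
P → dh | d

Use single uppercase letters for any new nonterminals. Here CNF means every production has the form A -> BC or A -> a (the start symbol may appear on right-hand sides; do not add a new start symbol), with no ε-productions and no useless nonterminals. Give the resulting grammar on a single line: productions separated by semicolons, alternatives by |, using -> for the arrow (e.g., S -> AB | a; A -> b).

No ε-productions.
After unit-elimination: S -> d | dS | dh | iid; P -> d | dh.
TERM: introduce A -> d, B -> h, C -> i and substitute in every rule of length ≥2.
BIN: S -> CCA becomes S -> CD, D -> CA.
Drop unreachable/unproductive: P.

S -> d | AB | AS | CD; A -> d; B -> h; C -> i; D -> CA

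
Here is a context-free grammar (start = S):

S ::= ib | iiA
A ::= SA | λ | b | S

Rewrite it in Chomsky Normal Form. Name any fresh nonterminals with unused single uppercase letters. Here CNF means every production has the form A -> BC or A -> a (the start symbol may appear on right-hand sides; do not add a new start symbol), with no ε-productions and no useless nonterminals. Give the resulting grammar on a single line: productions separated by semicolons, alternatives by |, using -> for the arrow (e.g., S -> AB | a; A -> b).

Nullable: {A}; after ε-elimination: S -> ib | ii | iiA; A -> S | b | SA.
After unit-elimination: S -> ib | ii | iiA; A -> b | SA | ib | ii | iiA.
TERM: introduce C -> b, B -> i and substitute in every rule of length ≥2.
BIN: A -> BBA becomes A -> BD, D -> BA; S -> BBA becomes S -> BE, E -> BA.

S -> BB | BC | BE; A -> b | BB | BC | BD | SA; B -> i; C -> b; D -> BA; E -> BA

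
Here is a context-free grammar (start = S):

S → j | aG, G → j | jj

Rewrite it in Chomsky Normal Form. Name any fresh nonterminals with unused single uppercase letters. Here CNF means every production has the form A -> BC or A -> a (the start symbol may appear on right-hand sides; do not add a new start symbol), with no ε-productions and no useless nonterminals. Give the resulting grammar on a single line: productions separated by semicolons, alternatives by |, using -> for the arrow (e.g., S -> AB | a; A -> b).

S -> j | BG; A -> j; B -> a; G -> j | AA

No ε-productions.
No unit productions to eliminate.
TERM: introduce B -> a, A -> j and substitute in every rule of length ≥2.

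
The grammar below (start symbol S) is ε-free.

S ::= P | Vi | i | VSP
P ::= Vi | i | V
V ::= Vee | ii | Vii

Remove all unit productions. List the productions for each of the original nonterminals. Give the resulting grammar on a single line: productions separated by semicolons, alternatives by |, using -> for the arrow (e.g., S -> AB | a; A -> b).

S -> i | Vi | ii | VSP | Vee | Vii; P -> i | Vi | ii | Vee | Vii; V -> ii | Vee | Vii

Unit productions: P->V, S->P.
Unit pairs (A ⇒* B via units): (P,V), (S,P), (S,V).
S: inherits non-unit rules of {P, S, V} → VSP | Vee | Vi | Vii | i | ii.
P: inherits non-unit rules of {P, V} → Vee | Vi | Vii | i | ii.
V: inherits non-unit rules of {V} → Vee | Vii | ii.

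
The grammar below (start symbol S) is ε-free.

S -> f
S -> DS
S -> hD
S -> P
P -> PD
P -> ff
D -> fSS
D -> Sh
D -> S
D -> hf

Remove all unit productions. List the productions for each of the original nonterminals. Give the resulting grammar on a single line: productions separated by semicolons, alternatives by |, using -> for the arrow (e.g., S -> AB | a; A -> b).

S -> f | DS | PD | ff | hD; D -> f | DS | PD | Sh | ff | hD | hf | fSS; P -> PD | ff

Unit productions: D->S, S->P.
Unit pairs (A ⇒* B via units): (D,P), (D,S), (S,P).
S: inherits non-unit rules of {P, S} → DS | PD | f | ff | hD.
D: inherits non-unit rules of {D, P, S} → DS | PD | Sh | f | fSS | ff | hD | hf.
P: inherits non-unit rules of {P} → PD | ff.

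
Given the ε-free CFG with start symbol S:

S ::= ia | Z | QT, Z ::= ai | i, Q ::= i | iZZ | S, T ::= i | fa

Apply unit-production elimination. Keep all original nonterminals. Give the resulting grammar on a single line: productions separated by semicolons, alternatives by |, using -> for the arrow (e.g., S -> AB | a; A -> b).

S -> i | QT | ai | ia; Q -> i | QT | ai | ia | iZZ; T -> i | fa; Z -> i | ai

Unit productions: Q->S, S->Z.
Unit pairs (A ⇒* B via units): (Q,S), (Q,Z), (S,Z).
S: inherits non-unit rules of {S, Z} → QT | ai | i | ia.
Q: inherits non-unit rules of {Q, S, Z} → QT | ai | i | iZZ | ia.
T: inherits non-unit rules of {T} → fa | i.
Z: inherits non-unit rules of {Z} → ai | i.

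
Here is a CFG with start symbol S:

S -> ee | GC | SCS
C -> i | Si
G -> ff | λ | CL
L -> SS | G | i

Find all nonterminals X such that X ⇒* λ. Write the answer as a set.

{G, L}

Directly nullable (have an ε-rule): {G}.
L is nullable via L -> G (every symbol on the right is already known nullable).
Not nullable: C, S — each has a terminal in every rule's right-hand side or depends on a non-nullable symbol.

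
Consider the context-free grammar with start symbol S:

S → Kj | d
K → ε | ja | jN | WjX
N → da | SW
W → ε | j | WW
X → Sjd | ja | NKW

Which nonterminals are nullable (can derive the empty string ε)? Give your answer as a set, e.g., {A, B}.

Directly nullable (have an ε-rule): {K, W}.
Not nullable: N, S, X — each has a terminal in every rule's right-hand side or depends on a non-nullable symbol.

{K, W}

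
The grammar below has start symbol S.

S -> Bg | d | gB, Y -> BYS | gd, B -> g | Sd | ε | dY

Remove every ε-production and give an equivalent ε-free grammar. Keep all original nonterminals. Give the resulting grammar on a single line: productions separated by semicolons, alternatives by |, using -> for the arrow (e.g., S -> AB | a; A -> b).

Nullable set: {B}.
S -> Bg: B nullable, giving Bg | g.
S -> gB: B nullable, giving g | gB.
Drop B -> ε.
Y -> BYS: B nullable, giving BYS | YS.
Unchanged (no nullable symbols): S -> d; B -> Sd; B -> dY; B -> g; Y -> gd.

S -> d | g | Bg | gB; B -> g | Sd | dY; Y -> YS | gd | BYS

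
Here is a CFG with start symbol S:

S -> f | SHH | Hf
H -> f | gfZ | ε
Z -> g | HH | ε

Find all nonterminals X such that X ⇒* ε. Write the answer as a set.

Directly nullable (have an ε-rule): {H, Z}.
Not nullable: S — each has a terminal in every rule's right-hand side or depends on a non-nullable symbol.

{H, Z}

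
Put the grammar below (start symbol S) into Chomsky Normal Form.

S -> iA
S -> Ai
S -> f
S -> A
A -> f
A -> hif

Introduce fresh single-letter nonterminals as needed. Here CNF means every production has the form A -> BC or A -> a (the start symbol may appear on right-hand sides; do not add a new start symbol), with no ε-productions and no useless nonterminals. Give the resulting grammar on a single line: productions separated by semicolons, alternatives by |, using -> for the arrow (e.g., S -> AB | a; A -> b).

No ε-productions.
After unit-elimination: S -> f | Ai | iA | hif; A -> f | hif.
TERM: introduce D -> f, B -> h, C -> i and substitute in every rule of length ≥2.
BIN: A -> BCD becomes A -> BE, E -> CD; S -> BCD becomes S -> BF, F -> CD.

S -> f | AC | BF | CA; A -> f | BE; B -> h; C -> i; D -> f; E -> CD; F -> CD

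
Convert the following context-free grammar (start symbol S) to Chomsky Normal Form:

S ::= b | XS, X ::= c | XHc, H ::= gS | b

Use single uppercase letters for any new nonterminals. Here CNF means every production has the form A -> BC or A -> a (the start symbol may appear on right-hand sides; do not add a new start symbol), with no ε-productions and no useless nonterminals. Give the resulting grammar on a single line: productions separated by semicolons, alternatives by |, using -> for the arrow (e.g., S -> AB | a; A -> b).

S -> b | XS; A -> g; B -> c; C -> HB; H -> b | AS; X -> c | XC

No ε-productions.
No unit productions to eliminate.
TERM: introduce B -> c, A -> g and substitute in every rule of length ≥2.
BIN: X -> XHB becomes X -> XC, C -> HB.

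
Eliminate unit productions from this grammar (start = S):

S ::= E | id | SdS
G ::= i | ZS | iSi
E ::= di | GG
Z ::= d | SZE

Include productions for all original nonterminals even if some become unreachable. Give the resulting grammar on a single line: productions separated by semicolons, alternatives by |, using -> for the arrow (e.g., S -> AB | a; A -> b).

Unit productions: S->E.
Unit pairs (A ⇒* B via units): (S,E).
S: inherits non-unit rules of {E, S} → GG | SdS | di | id.
E: inherits non-unit rules of {E} → GG | di.
G: inherits non-unit rules of {G} → ZS | i | iSi.
Z: inherits non-unit rules of {Z} → SZE | d.

S -> GG | di | id | SdS; E -> GG | di; G -> i | ZS | iSi; Z -> d | SZE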